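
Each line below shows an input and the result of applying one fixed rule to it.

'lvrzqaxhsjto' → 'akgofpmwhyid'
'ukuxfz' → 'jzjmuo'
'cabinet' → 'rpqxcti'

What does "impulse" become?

xbejaht

The transformation: shift every letter 11 places backward in the alphabet (wrapping around).
Doing the same to "impulse": "xbejaht".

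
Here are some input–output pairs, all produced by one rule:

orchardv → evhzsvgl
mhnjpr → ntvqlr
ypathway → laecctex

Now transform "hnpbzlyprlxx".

What's happening: swap the front and back halves of the string, then shift every letter 4 places forward in the alphabet (wrapping around).
On "hnpbzlyprlxx": the first step gives "yprlxxhnpbzl", and the second then gives "ctvpbblrtfdp".

ctvpbblrtfdp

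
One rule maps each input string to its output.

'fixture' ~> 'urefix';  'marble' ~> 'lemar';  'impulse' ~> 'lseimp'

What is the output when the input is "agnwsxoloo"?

Rule — move the first 3 characters to the end (rotate left by 3), then delete the first character.
For "agnwsxoloo", step one produces "wsxolooagn"; step two turns that into "sxolooagn".
(Check on "impulse": → "ulseimp" → "lseimp" ✓)

sxolooagn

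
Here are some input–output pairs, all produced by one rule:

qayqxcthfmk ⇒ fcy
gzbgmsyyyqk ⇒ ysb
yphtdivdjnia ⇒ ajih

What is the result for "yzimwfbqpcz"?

The transformation: keep one character in every 3, starting at position 3 (positions 3rd, 6th, 9th, ...), then reverse the string.
Applying both steps to "yzimwfbqpcz": "ifp", then "pfi".
(Check on "yphtdivdjnia": → "hija" → "ajih" ✓)

pfi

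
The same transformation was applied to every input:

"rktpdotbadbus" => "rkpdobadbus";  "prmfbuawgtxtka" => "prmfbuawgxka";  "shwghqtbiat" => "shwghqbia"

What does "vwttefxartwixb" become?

The rule is to remove every "t".
"vwttefxartwixb" → "vwefxarwixb".

vwefxarwixb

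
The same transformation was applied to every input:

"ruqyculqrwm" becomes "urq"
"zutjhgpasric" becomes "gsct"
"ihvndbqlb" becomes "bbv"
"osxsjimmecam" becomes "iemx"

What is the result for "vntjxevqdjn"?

edt

Looking at the pairs, the operation is to keep one character in every 3, starting at position 3 (positions 3rd, 6th, 9th, ...), then move the first character to the end.
On "vntjxevqdjn" that produces "edt".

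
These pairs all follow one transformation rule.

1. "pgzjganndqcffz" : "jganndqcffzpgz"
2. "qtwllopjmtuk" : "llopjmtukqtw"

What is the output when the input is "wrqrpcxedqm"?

rpcxedqmwrq

Each output is the input with this applied: move the first 3 characters to the end (rotate left by 3).
"wrqrpcxedqm" → "rpcxedqmwrq".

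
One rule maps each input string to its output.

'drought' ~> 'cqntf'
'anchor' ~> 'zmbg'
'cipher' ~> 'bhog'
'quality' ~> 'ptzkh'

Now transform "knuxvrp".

jmtwu

The pattern: delete the last 2 characters, then shift every letter 1 place backward in the alphabet (wrapping around).
Working it through for "knuxvrp": intermediate "knuxv", final "jmtwu".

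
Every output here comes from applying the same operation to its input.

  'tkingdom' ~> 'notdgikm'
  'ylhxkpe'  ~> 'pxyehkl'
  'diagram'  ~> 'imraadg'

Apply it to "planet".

The rule is to sort the characters into alphabetical order, then move the last 3 characters to the front (rotate right by 3).
On "planet": the first step gives "aelnpt", and the second then gives "nptael".

nptael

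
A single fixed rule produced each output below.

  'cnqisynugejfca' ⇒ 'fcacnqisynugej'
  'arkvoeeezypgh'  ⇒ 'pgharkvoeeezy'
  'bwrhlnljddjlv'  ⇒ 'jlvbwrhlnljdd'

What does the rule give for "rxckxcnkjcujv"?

ujvrxckxcnkjc

Each output is the input with this applied: move the last 3 characters to the front (rotate right by 3).
For "rxckxcnkjcujv" the result is "ujvrxckxcnkjc".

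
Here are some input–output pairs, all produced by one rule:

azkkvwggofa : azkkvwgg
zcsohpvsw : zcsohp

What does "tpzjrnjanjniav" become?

Looking at the pairs, the operation is to delete the last 3 characters.
Doing the same to "tpzjrnjanjniav": "tpzjrnjanjn".

tpzjrnjanjn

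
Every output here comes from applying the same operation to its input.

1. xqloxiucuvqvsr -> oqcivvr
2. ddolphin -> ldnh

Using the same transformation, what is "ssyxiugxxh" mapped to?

xsxuh

Rule — keep every other character starting from the second (positions 2nd, 4th, 6th, ...), then swap each adjacent pair of characters (1↔2, 3↔4, ...).
"ssyxiugxxh" → "sxuxh" → "xsxuh".
(Check on "ddolphin": → "dlhn" → "ldnh" ✓)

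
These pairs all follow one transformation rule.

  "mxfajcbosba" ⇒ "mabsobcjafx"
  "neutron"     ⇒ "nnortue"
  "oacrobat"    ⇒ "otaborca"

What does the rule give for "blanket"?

Each output is the input with this applied: reverse the string, then move the last character to the front.
"blanket" → "bteknal".

bteknal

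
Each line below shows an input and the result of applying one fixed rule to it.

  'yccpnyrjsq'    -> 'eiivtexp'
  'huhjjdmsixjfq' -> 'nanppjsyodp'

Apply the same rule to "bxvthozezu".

In each case the input is transformed by: delete the last 2 characters, then shift every letter 6 places forward in the alphabet (wrapping around).
Applying both steps to "bxvthozezu": "bxvthoze", then "hdbznufk".

hdbznufk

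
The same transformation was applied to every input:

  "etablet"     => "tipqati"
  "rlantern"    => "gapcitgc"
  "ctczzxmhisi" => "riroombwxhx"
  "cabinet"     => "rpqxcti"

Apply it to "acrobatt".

prgdqpii

The transformation: shift every letter 11 places backward in the alphabet (wrapping around).
On "acrobatt" that produces "prgdqpii".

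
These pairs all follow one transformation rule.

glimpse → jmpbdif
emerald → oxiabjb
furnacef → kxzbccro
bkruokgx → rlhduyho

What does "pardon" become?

alkmxo

Each output is the input with this applied: move the first 3 characters to the end (rotate left by 3), then shift every letter 3 places backward in the alphabet (wrapping around).
Applying both steps to "pardon": "donpar", then "alkmxo".
(Check on "glimpse": → "mpsegli" → "jmpbdif" ✓)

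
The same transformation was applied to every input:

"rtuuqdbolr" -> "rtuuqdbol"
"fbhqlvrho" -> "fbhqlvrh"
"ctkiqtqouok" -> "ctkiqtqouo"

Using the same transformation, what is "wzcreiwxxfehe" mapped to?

wzcreiwxxfeh

Rule — delete the last character.
On "wzcreiwxxfehe" that produces "wzcreiwxxfeh".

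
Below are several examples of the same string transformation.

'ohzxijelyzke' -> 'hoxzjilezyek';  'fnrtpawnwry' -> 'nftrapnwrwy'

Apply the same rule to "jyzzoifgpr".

yjzziogfrp

The rule is to swap each adjacent pair of characters (1↔2, 3↔4, ...).
Doing the same to "jyzzoifgpr": "yjzziogfrp".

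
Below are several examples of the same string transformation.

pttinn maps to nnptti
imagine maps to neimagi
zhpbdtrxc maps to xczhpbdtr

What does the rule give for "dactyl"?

yldact

Looking at the pairs, the operation is to move the last 2 characters to the front (rotate right by 2).
So "dactyl" becomes "yldact".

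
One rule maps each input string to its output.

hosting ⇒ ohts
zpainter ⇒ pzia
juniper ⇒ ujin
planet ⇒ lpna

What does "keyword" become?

ekwy

The pattern: swap each adjacent pair of characters (1↔2, 3↔4, ...), then keep only the first 4 characters.
For "keyword", step one produces "ekwyrod"; step two turns that into "ekwy".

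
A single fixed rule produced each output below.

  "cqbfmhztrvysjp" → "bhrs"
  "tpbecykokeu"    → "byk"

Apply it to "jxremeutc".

The rule is to keep one character in every 3, starting at position 3 (positions 3rd, 6th, 9th, ...).
On "jxremeutc" that produces "rec".

rec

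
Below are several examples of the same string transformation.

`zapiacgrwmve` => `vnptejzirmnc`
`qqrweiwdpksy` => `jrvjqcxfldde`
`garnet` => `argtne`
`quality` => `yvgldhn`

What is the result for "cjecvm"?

pizpwr

The transformation: shift every letter 13 places forward in the alphabet (wrapping around) — i.e. ROT13, then move the first 3 characters to the end (rotate left by 3).
For "cjecvm" the result is "pizpwr".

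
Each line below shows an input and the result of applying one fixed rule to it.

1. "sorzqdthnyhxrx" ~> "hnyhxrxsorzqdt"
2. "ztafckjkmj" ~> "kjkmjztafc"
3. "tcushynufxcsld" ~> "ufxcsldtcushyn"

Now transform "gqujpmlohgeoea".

ohgeoeagqujpml

Rule — swap the front and back halves of the string.
For "gqujpmlohgeoea" the result is "ohgeoeagqujpml".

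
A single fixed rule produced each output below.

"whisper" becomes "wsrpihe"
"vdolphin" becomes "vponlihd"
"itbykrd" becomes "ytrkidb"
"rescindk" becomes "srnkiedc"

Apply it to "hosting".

tsonihg

Rule — sort the characters into reverse alphabetical order.
For "hosting" the result is "tsonihg".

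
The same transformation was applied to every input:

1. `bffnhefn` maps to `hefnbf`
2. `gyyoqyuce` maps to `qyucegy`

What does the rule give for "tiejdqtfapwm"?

dqtfapwmti

What's happening: move the first 2 characters to the end (rotate left by 2), then delete the first 2 characters.
Applying both steps to "tiejdqtfapwm": "ejdqtfapwmti", then "dqtfapwmti".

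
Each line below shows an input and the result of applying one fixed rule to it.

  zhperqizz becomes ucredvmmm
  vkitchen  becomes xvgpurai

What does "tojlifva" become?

bwyvsing

What's happening: shift every letter 13 places forward in the alphabet (wrapping around) — i.e. ROT13, then move the first character to the end.
For "tojlifva" the result is "bwyvsing".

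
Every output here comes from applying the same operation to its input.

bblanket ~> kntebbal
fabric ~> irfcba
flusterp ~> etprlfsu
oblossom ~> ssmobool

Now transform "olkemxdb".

xmbdloek

Looking at the pairs, the operation is to swap the front and back halves of the string, then swap each adjacent pair of characters (1↔2, 3↔4, ...).
"olkemxdb" → "mxdbolke" → "xmbdloek".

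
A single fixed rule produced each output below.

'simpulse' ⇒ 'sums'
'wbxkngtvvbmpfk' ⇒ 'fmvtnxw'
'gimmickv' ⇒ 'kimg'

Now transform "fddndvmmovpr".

pomddf

Looking at the pairs, the operation is to reverse the string, then keep every other character starting from the second (positions 2nd, 4th, 6th, ...).
Applying both steps to "fddndvmmovpr": "rpvommvdnddf", then "pomddf".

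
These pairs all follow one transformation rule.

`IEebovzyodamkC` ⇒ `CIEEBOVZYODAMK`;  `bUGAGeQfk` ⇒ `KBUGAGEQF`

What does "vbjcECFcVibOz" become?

ZVBJCECFCVIBO

Each output is the input with this applied: move the last character to the front, then convert every letter to uppercase.
"vbjcECFcVibOz" → "zvbjcECFcVibO" → "ZVBJCECFCVIBO".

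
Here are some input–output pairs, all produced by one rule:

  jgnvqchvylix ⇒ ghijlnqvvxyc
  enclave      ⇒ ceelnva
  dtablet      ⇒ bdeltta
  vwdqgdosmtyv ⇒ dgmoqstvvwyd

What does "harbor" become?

The transformation: sort the characters into alphabetical order, then move the first character to the end.
Working it through for "harbor": intermediate "abhorr", final "bhorra".

bhorra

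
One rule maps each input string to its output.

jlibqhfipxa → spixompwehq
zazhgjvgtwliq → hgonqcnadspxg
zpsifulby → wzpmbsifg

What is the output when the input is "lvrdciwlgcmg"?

cykjpdsnjtns

What's happening: shift every letter 7 places forward in the alphabet (wrapping around), then move the first character to the end.
On "lvrdciwlgcmg": the first step gives "scykjpdsnjtn", and the second then gives "cykjpdsnjtns".
(Check on "zpsifulby": → "gwzpmbsif" → "wzpmbsifg" ✓)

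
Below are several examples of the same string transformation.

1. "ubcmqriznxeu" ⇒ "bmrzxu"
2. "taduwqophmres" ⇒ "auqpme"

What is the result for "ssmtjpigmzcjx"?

stpgzj

The rule is to keep every other character starting from the second (positions 2nd, 4th, 6th, ...).
On "ssmtjpigmzcjx" that produces "stpgzj".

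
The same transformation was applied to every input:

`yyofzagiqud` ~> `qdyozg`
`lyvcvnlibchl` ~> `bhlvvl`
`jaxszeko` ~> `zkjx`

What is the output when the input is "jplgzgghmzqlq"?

The rule is to keep every other character starting from the first (positions 1st, 3rd, 5th, ...), then move the last 2 characters to the front (rotate right by 2).
On "jplgzgghmzqlq": the first step gives "jlzgmqq", and the second then gives "qqjlzgm".

qqjlzgm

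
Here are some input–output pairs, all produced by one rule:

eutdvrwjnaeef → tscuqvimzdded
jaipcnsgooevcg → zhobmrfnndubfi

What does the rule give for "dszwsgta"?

In each case the input is transformed by: shift every letter 1 place backward in the alphabet (wrapping around), then move the first character to the end.
Working it through for "dszwsgta": intermediate "cryvrfsz", final "ryvrfszc".

ryvrfszc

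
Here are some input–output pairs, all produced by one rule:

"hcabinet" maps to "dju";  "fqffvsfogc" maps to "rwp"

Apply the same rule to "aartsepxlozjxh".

Looking at the pairs, the operation is to keep one character in every 3, starting at position 2 (positions 2nd, 5th, 8th, ...), then shift every letter 1 place forward in the alphabet (wrapping around).
Applying both steps to "aartsepxlozjxh": "asxzh", then "btyai".

btyai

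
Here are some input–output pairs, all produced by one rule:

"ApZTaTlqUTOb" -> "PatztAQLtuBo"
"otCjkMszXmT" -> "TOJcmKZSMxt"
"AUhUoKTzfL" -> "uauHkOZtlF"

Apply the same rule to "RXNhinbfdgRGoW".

xrHnNIFBGDgrwO

Looking at the pairs, the operation is to flip the case of every letter, then swap each adjacent pair of characters (1↔2, 3↔4, ...).
For "RXNhinbfdgRGoW", step one produces "rxnHINBFDGrgOw"; step two turns that into "xrHnNIFBGDgrwO".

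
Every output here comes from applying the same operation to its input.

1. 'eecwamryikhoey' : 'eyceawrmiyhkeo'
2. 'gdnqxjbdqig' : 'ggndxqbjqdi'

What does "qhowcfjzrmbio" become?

qoohcwjfrzbmi

Each output is the input with this applied: move the last character to the front, then swap each adjacent pair of characters (1↔2, 3↔4, ...).
Applying both steps to "qhowcfjzrmbio": "oqhowcfjzrmbi", then "qoohcwjfrzbmi".
(Check on "eecwamryikhoey": → "yeecwamryikhoe" → "eyceawrmiyhkeo" ✓)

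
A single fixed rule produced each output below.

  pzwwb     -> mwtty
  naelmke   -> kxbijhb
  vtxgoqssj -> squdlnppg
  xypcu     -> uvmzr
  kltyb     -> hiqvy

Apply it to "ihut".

ferq

The pattern: shift every letter 3 places backward in the alphabet (wrapping around).
On "ihut" that produces "ferq".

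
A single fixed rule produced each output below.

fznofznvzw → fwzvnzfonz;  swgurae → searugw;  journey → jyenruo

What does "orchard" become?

Looking at the pairs, the operation is to reverse the string, then move the last character to the front.
Applying that to "orchard" gives "odrahcr".

odrahcr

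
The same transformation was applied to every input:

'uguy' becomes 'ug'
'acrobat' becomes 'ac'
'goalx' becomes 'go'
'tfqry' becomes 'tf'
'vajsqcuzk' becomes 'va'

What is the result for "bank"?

ba

The rule is to keep only the first 2 characters.
"bank" → "ba".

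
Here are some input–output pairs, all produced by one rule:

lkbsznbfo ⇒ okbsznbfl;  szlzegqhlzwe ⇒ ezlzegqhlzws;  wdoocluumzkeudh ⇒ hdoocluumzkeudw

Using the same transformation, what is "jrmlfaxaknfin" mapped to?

nrmlfaxaknfij

Looking at the pairs, the operation is to swap the first and last characters.
Applying that to "jrmlfaxaknfin" gives "nrmlfaxaknfij".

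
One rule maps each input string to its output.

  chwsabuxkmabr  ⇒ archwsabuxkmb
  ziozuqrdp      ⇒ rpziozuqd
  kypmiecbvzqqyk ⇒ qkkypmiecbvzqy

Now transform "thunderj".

ejthundr

The pattern: move the last 2 characters to the front (rotate right by 2), then swap the first and last characters.
For "thunderj" the result is "ejthundr".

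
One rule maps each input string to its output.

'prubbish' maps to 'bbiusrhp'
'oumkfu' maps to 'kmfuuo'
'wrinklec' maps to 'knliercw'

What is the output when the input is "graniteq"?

What's happening: swap the front and back halves of the string, then take characters alternately from the front and the back (1st, last, 2nd, 2nd-last, ...).
"graniteq" → "iteqgran" → "intaerqg".

intaerqg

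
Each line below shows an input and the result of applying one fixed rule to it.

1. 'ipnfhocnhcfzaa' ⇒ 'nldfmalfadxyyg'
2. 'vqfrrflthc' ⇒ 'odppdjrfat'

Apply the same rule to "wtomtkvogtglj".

Each output is the input with this applied: move the first character to the end, then shift every letter 2 places backward in the alphabet (wrapping around).
On "wtomtkvogtglj" that produces "rmkritmerejhu".

rmkritmerejhu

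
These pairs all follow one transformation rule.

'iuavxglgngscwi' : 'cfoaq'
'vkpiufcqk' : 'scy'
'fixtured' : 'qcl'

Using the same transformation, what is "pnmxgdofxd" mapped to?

The transformation: keep one character in every 3, starting at position 2 (positions 2nd, 5th, 8th, ...), then shift every letter 8 places forward in the alphabet (wrapping around).
On "pnmxgdofxd": the first step gives "ngf", and the second then gives "von".

von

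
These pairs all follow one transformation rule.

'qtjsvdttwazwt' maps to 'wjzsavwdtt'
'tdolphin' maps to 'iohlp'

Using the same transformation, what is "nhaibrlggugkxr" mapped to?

xakigburglg

In each case the input is transformed by: take characters alternately from the front and the back (1st, last, 2nd, 2nd-last, ...), then delete the first 3 characters.
Starting from "nhaibrlggugkxr": after the first operation, "nrhxakigburglg"; after the second, "xakigburglg".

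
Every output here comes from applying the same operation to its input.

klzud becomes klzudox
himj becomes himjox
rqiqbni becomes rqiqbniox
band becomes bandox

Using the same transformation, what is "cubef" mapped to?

cubefox

The pattern: append "ox".
On "cubef" that produces "cubefox".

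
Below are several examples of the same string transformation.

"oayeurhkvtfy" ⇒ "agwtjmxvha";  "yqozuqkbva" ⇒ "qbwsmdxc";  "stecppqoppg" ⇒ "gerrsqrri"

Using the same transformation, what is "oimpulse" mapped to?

Each output is the input with this applied: shift every letter 2 places forward in the alphabet (wrapping around), then delete the first 2 characters.
"oimpulse" → "qkorwnug" → "orwnug".

orwnug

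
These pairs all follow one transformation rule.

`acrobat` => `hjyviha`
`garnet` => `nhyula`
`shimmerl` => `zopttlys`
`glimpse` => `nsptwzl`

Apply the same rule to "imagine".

pthnpul

The rule is to shift every letter 7 places forward in the alphabet (wrapping around).
Applying that to "imagine" gives "pthnpul".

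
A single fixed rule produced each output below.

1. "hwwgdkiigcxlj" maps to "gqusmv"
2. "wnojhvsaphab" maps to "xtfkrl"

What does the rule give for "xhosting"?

Each output is the input with this applied: shift every letter 10 places forward in the alphabet (wrapping around), then keep every other character starting from the second (positions 2nd, 4th, 6th, ...).
For "xhosting" the result is "rcsq".

rcsq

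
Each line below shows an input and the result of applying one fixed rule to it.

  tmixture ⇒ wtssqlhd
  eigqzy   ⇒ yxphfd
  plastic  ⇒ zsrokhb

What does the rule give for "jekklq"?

pkjjid

Looking at the pairs, the operation is to shift every letter 1 place backward in the alphabet (wrapping around), then sort the characters into reverse alphabetical order.
So "jekklq" becomes "pkjjid".
(Check on "plastic": → "okzrshb" → "zsrokhb" ✓)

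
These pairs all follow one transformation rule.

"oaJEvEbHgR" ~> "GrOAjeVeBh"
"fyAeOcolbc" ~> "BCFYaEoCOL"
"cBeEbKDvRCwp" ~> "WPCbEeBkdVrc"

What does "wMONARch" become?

CHWmonar

What's happening: flip the case of every letter, then move the last 2 characters to the front (rotate right by 2).
Applying both steps to "wMONARch": "WmonarCH", then "CHWmonar".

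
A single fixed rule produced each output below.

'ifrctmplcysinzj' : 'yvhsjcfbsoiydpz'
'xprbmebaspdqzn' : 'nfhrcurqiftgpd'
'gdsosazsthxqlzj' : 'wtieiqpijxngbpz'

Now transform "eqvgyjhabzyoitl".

uglwozxqrpoeyjb

What's happening: shift every letter 10 places backward in the alphabet (wrapping around).
"eqvgyjhabzyoitl" → "uglwozxqrpoeyjb".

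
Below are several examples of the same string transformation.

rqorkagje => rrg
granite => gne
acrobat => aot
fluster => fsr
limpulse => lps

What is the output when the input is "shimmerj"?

Rule — keep one character in every 3, starting at position 1 (positions 1st, 4th, 7th, ...).
Applying that to "shimmerj" gives "smr".

smr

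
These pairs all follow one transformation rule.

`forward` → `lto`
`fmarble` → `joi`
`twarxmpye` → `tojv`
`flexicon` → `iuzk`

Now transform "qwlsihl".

The rule is to keep every other character starting from the second (positions 2nd, 4th, 6th, ...), then shift every letter 3 places backward in the alphabet (wrapping around).
"qwlsihl" → "wsh" → "tpe".

tpe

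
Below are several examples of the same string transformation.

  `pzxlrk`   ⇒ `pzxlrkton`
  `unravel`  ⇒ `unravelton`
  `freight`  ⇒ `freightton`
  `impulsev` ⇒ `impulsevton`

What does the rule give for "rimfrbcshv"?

Rule — append "ton".
For "rimfrbcshv" the result is "rimfrbcshvton".

rimfrbcshvton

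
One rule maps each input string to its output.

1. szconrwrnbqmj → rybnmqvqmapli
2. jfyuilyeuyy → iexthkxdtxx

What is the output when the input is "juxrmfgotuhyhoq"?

itwqlefnstgxgnp

In each case the input is transformed by: shift every letter 1 place backward in the alphabet (wrapping around).
Applying that to "juxrmfgotuhyhoq" gives "itwqlefnstgxgnp".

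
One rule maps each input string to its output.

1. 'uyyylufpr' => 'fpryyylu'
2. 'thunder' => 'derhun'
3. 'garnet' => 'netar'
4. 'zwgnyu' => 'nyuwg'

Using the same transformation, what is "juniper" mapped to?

peruni

The rule is to delete the first character, then move the last 3 characters to the front (rotate right by 3).
"juniper" → "peruni".
(Check on "thunder": → "hunder" → "derhun" ✓)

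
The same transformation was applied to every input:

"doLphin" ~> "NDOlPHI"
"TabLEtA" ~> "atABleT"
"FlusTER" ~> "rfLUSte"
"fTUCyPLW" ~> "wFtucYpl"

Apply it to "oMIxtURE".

The pattern: move the last character to the front, then flip the case of every letter.
For "oMIxtURE", step one produces "EoMIxtUR"; step two turns that into "eOmiXTur".

eOmiXTur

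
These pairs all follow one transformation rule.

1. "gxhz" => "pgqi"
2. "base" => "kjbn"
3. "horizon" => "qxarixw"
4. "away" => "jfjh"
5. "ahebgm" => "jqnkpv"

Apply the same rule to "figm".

What's happening: shift every letter 9 places forward in the alphabet (wrapping around).
"figm" → "orpv".

orpv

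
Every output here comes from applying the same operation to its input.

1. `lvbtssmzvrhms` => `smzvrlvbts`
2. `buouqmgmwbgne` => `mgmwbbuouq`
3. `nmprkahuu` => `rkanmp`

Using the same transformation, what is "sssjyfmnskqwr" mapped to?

Rule — delete the last 3 characters, then swap the front and back halves of the string.
For "sssjyfmnskqwr", step one produces "sssjyfmnsk"; step two turns that into "fmnsksssjy".

fmnsksssjy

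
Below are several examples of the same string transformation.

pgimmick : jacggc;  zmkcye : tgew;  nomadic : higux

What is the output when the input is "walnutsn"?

Each output is the input with this applied: delete the last 2 characters, then shift every letter 6 places backward in the alphabet (wrapping around).
"walnutsn" → "walnut" → "qufhon".

qufhon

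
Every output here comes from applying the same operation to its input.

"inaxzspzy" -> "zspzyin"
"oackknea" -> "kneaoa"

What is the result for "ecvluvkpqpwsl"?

What's happening: move the first 2 characters to the end (rotate left by 2), then delete the first 2 characters.
On "ecvluvkpqpwsl": the first step gives "vluvkpqpwslec", and the second then gives "uvkpqpwslec".

uvkpqpwslec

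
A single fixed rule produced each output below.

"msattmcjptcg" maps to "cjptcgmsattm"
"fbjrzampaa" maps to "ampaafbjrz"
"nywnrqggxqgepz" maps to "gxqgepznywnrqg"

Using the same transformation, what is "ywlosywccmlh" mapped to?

Each output is the input with this applied: swap the front and back halves of the string.
"ywlosywccmlh" → "wccmlhywlosy".

wccmlhywlosy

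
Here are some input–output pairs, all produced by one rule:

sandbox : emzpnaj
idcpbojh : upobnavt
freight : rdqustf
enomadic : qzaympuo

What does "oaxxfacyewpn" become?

amjjrmokqibz

What's happening: shift every letter 12 places forward in the alphabet (wrapping around).
On "oaxxfacyewpn" that produces "amjjrmokqibz".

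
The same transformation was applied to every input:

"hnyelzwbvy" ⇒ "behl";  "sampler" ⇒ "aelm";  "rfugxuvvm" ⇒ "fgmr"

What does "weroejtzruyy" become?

eejo

In each case the input is transformed by: sort the characters into alphabetical order, then keep only the first 4 characters.
So "weroejtzruyy" becomes "eejo".
(Check on "hnyelzwbvy": → "behlnvwyyz" → "behl" ✓)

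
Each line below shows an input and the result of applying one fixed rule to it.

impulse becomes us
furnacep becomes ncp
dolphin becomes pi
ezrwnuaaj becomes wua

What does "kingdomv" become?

gov

Rule — delete the first 2 characters, then keep every other character starting from the second (positions 2nd, 4th, 6th, ...).
Applying both steps to "kingdomv": "ngdomv", then "gov".
(Check on "dolphin": → "lphin" → "pi" ✓)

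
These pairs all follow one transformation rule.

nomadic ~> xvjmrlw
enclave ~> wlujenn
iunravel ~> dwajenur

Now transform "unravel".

wajenud

The transformation: shift every letter 9 places forward in the alphabet (wrapping around), then move the first character to the end.
Applying both steps to "unravel": "dwajenu", then "wajenud".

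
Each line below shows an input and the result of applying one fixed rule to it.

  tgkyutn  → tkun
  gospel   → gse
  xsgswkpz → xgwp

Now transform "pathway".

ptwy

Each output is the input with this applied: keep every other character starting from the first (positions 1st, 3rd, 5th, ...).
For "pathway" the result is "ptwy".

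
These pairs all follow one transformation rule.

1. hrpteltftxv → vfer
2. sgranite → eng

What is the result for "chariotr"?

The transformation: keep one character in every 3, starting at position 2 (positions 2nd, 5th, 8th, ...), then reverse the string.
Starting from "chariotr": after the first operation, "hir"; after the second, "rih".
(Check on "hrpteltftxv": → "refv" → "vfer" ✓)

rih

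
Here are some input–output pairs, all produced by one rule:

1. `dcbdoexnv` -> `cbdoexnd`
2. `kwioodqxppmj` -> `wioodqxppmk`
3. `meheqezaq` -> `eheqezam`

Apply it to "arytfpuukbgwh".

The pattern: delete the last character, then move the first character to the end.
For "arytfpuukbgwh", step one produces "arytfpuukbgw"; step two turns that into "rytfpuukbgwa".
(Check on "kwioodqxppmj": → "kwioodqxppm" → "wioodqxppmk" ✓)

rytfpuukbgwa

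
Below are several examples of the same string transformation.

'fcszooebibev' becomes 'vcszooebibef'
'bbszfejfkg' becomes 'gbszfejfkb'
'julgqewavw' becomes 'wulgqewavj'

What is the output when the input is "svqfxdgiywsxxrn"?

The rule is to swap the first and last characters.
Doing the same to "svqfxdgiywsxxrn": "nvqfxdgiywsxxrs".

nvqfxdgiywsxxrs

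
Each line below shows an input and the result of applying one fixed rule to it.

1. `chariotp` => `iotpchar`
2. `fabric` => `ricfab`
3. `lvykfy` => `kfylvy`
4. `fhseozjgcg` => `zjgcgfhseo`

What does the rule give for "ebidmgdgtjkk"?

What's happening: swap the front and back halves of the string.
So "ebidmgdgtjkk" becomes "dgtjkkebidmg".

dgtjkkebidmg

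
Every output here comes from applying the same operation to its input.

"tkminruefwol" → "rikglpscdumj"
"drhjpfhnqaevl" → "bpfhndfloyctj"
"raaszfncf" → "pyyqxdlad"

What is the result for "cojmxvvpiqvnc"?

What's happening: shift every letter 2 places backward in the alphabet (wrapping around).
So "cojmxvvpiqvnc" becomes "amhkvttngotla".

amhkvttngotla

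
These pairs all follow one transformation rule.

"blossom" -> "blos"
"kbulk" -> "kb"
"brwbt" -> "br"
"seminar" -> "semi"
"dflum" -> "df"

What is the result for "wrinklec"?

Rule — delete the last 3 characters.
"wrinklec" → "wrink".

wrink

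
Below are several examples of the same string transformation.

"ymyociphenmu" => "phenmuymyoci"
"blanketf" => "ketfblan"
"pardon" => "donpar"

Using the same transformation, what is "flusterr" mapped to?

terrflus

What's happening: swap the front and back halves of the string.
Applying that to "flusterr" gives "terrflus".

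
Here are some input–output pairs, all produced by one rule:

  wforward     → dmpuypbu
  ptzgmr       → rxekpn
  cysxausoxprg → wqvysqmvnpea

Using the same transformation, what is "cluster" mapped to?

jsqrcpa

Each output is the input with this applied: move the first character to the end, then shift every letter 2 places backward in the alphabet (wrapping around).
For "cluster", step one produces "lusterc"; step two turns that into "jsqrcpa".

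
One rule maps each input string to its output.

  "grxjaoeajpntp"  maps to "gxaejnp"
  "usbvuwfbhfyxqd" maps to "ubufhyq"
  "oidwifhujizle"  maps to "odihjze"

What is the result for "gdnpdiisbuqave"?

The pattern: keep every other character starting from the first (positions 1st, 3rd, 5th, ...).
So "gdnpdiisbuqave" becomes "gndibqv".

gndibqv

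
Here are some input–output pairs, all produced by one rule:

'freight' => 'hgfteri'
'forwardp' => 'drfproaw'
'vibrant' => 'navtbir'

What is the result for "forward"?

Rule — move the last 3 characters to the front (rotate right by 3), then swap each adjacent pair of characters (1↔2, 3↔4, ...).
Doing the same to "forward": "rafdrow".

rafdrow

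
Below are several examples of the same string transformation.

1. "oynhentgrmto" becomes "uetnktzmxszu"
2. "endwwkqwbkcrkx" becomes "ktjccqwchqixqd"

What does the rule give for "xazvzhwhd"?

What's happening: shift every letter 6 places forward in the alphabet (wrapping around).
So "xazvzhwhd" becomes "dgfbfncnj".

dgfbfncnj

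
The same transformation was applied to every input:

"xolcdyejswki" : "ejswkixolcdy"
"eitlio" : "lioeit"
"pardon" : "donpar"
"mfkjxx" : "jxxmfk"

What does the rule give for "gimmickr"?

The transformation: swap the front and back halves of the string.
For "gimmickr" the result is "ickrgimm".

ickrgimm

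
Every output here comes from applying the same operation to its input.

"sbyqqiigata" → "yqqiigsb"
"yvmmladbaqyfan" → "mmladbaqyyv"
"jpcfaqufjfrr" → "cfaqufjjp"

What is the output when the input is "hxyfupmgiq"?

yfupmhx

The transformation: delete the last 3 characters, then move the first 2 characters to the end (rotate left by 2).
Applying both steps to "hxyfupmgiq": "hxyfupm", then "yfupmhx".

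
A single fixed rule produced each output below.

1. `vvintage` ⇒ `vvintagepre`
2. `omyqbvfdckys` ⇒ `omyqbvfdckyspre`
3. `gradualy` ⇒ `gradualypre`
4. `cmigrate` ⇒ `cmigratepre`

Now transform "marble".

Looking at the pairs, the operation is to append "pre".
"marble" → "marblepre".

marblepre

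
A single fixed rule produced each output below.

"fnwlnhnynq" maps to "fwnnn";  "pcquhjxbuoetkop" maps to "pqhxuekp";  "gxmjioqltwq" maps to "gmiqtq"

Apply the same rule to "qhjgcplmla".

qjcll

Rule — keep every other character starting from the first (positions 1st, 3rd, 5th, ...).
For "qhjgcplmla" the result is "qjcll".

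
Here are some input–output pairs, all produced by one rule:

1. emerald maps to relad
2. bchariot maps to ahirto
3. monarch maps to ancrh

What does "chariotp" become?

raoipt

Each output is the input with this applied: delete the first 2 characters, then swap each adjacent pair of characters (1↔2, 3↔4, ...).
Starting from "chariotp": after the first operation, "ariotp"; after the second, "raoipt".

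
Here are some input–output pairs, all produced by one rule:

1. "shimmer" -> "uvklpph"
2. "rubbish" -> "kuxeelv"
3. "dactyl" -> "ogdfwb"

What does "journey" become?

bmrxuqh

What's happening: shift every letter 3 places forward in the alphabet (wrapping around), then move the last character to the front.
On "journey": the first step gives "mrxuqhb", and the second then gives "bmrxuqh".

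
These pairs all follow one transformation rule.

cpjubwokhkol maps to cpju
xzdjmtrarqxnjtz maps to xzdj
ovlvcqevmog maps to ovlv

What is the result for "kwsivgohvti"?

Each output is the input with this applied: keep only the first 4 characters.
For "kwsivgohvti" the result is "kwsi".

kwsi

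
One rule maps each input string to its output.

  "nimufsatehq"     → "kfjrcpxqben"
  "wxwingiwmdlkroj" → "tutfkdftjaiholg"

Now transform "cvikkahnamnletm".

Looking at the pairs, the operation is to shift every letter 3 places backward in the alphabet (wrapping around).
Doing the same to "cvikkahnamnletm": "zsfhhxekxjkibqj".

zsfhhxekxjkibqj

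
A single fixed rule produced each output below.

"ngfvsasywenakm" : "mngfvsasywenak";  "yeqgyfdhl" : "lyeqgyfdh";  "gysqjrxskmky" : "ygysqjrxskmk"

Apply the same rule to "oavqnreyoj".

joavqnreyo

Each output is the input with this applied: move the last character to the front.
Applying that to "oavqnreyoj" gives "joavqnreyo".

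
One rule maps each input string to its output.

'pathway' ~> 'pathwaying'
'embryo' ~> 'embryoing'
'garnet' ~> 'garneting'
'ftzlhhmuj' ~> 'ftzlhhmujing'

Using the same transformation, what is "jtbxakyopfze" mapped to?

The rule is to append "ing".
"jtbxakyopfze" → "jtbxakyopfzeing".

jtbxakyopfzeing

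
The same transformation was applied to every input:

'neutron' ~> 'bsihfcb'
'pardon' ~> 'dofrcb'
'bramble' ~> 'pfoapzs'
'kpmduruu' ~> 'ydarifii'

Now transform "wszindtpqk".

The pattern: shift every letter 12 places backward in the alphabet (wrapping around).
Applying that to "wszindtpqk" gives "kgnwbrhdey".

kgnwbrhdey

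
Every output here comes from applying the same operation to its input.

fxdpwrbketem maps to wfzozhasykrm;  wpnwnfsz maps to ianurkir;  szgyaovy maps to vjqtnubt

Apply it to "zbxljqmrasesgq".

Rule — swap the front and back halves of the string, then shift every letter 5 places backward in the alphabet (wrapping around).
On "zbxljqmrasesgq": the first step gives "rasesgqzbxljqm", and the second then gives "mvnznbluwsgelh".

mvnznbluwsgelh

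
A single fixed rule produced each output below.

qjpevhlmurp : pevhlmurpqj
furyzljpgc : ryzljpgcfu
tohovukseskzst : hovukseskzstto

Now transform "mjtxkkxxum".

txkkxxummj

What's happening: move the first 2 characters to the end (rotate left by 2).
So "mjtxkkxxum" becomes "txkkxxummj".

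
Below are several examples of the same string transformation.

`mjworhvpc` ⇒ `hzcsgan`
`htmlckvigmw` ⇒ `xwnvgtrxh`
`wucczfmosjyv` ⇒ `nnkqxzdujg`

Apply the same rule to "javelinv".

gpwtyg

Rule — shift every letter 11 places forward in the alphabet (wrapping around), then delete the first 2 characters.
Working it through for "javelinv": intermediate "ulgpwtyg", final "gpwtyg".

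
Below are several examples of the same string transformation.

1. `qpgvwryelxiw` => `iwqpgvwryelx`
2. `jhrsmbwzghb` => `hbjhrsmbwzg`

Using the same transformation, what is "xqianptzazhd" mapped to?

hdxqianptzaz

In each case the input is transformed by: move the last 2 characters to the front (rotate right by 2).
For "xqianptzazhd" the result is "hdxqianptzaz".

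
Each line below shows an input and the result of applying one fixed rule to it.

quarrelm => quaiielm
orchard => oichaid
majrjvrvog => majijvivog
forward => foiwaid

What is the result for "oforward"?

ofoiwaid

Looking at the pairs, the operation is to replace every "r" with "i".
On "oforward" that produces "ofoiwaid".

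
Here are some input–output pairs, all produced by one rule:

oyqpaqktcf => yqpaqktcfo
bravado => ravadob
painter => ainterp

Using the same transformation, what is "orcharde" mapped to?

rchardeo

The transformation: move the first character to the end.
On "orcharde" that produces "rchardeo".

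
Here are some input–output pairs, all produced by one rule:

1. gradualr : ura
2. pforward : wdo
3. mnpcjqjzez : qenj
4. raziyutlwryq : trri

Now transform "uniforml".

oli

Looking at the pairs, the operation is to swap the front and back halves of the string, then keep one character in every 3, starting at position 1 (positions 1st, 4th, 7th, ...).
Starting from "uniforml": after the first operation, "ormlunif"; after the second, "oli".
(Check on "mnpcjqjzez": → "qjzezmnpcj" → "qenj" ✓)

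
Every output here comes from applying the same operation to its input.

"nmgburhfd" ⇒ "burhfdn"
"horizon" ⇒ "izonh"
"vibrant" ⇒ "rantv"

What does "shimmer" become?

The pattern: move the first character to the end, then delete the first 2 characters.
Working it through for "shimmer": intermediate "himmers", final "mmers".
(Check on "nmgburhfd": → "mgburhfdn" → "burhfdn" ✓)

mmers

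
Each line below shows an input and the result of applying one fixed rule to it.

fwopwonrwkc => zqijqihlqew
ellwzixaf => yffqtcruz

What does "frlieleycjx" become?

zlfcyfyswdr

Each output is the input with this applied: shift every letter 6 places backward in the alphabet (wrapping around).
"frlieleycjx" → "zlfcyfyswdr".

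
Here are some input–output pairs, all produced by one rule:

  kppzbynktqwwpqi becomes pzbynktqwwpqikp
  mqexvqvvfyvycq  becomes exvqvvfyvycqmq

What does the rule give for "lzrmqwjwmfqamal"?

The transformation: move the first 2 characters to the end (rotate left by 2).
On "lzrmqwjwmfqamal" that produces "rmqwjwmfqamallz".

rmqwjwmfqamallz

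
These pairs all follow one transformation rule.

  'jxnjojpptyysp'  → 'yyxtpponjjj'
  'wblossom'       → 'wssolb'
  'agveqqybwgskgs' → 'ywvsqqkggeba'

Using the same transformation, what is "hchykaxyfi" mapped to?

The rule is to delete the last 2 characters, then sort the characters into reverse alphabetical order.
Working it through for "hchykaxyfi": intermediate "hchykaxy", final "yyxkhhca".

yyxkhhca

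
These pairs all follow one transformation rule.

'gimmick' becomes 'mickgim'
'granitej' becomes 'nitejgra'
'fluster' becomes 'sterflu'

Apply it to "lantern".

ternlan

The pattern: move the first 3 characters to the end (rotate left by 3).
"lantern" → "ternlan".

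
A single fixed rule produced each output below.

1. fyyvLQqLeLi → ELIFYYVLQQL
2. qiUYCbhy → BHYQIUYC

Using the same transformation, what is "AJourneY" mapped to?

NEYAJOUR

Each output is the input with this applied: move the last 3 characters to the front (rotate right by 3), then convert every letter to uppercase.
Applying both steps to "AJourneY": "neYAJour", then "NEYAJOUR".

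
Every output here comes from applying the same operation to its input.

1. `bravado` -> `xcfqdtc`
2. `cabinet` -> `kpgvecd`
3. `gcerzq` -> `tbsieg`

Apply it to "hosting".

What's happening: shift every letter 2 places forward in the alphabet (wrapping around), then move the first 3 characters to the end (rotate left by 3).
Applying both steps to "hosting": "jquvkpi", then "vkpijqu".
(Check on "cabinet": → "ecdkpgv" → "kpgvecd" ✓)

vkpijqu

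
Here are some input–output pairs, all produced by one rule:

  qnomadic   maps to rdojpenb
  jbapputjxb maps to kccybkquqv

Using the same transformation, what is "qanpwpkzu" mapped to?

The rule is to shift every letter 1 place forward in the alphabet (wrapping around), then take characters alternately from the front and the back (1st, last, 2nd, 2nd-last, ...).
Starting from "qanpwpkzu": after the first operation, "rboqxqlav"; after the second, "rvbaolqqx".

rvbaolqqx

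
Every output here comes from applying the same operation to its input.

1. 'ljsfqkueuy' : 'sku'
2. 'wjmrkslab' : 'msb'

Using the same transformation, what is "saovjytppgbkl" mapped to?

What's happening: keep one character in every 3, starting at position 3 (positions 3rd, 6th, 9th, ...).
So "saovjytppgbkl" becomes "oypk".

oypk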